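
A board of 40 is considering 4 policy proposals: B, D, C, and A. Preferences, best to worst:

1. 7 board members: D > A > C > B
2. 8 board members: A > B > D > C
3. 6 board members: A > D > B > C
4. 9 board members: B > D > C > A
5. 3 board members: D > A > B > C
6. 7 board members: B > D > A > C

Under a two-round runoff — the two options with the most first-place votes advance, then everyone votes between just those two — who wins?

Round 1 first-place votes: B 16, D 10, C 0, A 14.
B and A advance.
Runoff: B is preferred to A by 16 voters; A by 24.
A wins the runoff.

A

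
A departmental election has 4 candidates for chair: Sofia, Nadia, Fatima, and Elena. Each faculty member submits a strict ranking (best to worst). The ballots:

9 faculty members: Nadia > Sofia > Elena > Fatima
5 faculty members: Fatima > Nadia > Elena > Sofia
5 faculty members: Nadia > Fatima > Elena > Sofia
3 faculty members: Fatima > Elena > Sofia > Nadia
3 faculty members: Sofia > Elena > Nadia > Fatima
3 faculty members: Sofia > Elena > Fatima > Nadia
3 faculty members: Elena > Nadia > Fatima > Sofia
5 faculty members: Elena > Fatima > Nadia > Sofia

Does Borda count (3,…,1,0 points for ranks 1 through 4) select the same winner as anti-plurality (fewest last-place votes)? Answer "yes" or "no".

no

Borda — scores: Sofia 39, Nadia 66, Fatima 50, Elena 61. Winner: Nadia.
Anti-plurality — last-place votes: Sofia 18, Nadia 6, Fatima 12, Elena 0. Winner: Elena.
The two methods disagree.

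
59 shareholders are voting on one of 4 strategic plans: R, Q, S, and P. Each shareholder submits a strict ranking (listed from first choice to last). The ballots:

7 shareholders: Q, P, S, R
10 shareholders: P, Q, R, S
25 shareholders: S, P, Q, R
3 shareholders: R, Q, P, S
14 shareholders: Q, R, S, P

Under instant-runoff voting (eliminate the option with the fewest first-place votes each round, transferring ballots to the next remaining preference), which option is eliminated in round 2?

P

Round 1: R 3, Q 21, S 25, P 10. Eliminate R.
Round 2: Q 24, S 25, P 10. Eliminate P.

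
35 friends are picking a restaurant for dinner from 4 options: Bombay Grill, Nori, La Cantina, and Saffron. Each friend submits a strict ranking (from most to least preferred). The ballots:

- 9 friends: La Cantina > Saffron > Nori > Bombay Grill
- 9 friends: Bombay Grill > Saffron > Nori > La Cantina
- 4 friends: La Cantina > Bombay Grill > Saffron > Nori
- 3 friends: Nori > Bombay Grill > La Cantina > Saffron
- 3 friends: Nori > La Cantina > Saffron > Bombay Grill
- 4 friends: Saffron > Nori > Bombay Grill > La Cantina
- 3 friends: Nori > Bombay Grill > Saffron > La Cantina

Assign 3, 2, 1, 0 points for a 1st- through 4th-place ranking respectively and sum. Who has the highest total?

Bombay Grill: 9·0 + 9·3 + 4·2 + 3·2 + 3·0 + 4·1 + 3·2 = 51
Nori: 9·1 + 9·1 + 4·0 + 3·3 + 3·3 + 4·2 + 3·3 = 53
La Cantina: 9·3 + 9·0 + 4·3 + 3·1 + 3·2 + 4·0 + 3·0 = 48
Saffron: 9·2 + 9·2 + 4·1 + 3·0 + 3·1 + 4·3 + 3·1 = 58
Saffron has the highest Borda score (58).

Saffron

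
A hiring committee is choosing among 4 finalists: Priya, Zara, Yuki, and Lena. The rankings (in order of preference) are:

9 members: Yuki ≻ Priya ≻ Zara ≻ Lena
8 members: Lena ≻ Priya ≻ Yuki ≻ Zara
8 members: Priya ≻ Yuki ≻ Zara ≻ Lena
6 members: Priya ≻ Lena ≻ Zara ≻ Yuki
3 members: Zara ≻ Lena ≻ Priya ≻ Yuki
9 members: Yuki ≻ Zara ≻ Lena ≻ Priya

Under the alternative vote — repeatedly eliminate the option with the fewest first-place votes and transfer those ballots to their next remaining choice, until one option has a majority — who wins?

Round 1: Priya 14, Zara 3, Yuki 18, Lena 8. Eliminate Zara.
Round 2: Priya 14, Yuki 18, Lena 11. Eliminate Lena.
Round 3: Priya 25, Yuki 18. Priya has a majority.

Priya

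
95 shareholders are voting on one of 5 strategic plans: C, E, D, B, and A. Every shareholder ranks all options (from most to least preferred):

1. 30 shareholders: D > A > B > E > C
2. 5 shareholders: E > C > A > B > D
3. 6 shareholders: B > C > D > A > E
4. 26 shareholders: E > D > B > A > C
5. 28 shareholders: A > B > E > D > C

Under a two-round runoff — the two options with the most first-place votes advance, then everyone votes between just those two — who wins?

E

Round 1 first-place votes: C 0, E 31, D 30, B 6, A 28.
E and D advance.
Runoff: E is preferred to D by 59 voters; D by 36.
E wins the runoff.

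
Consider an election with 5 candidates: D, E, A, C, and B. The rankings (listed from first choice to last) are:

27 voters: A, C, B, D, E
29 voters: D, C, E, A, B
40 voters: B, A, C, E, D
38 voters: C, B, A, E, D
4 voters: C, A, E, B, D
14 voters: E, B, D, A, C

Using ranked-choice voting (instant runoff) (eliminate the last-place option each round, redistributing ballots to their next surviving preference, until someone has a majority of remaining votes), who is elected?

C

Round 1: D 29, E 14, A 27, C 42, B 40. Eliminate E.
Round 2: D 29, A 27, C 42, B 54. Eliminate A.
Round 3: D 29, C 69, B 54. Eliminate D.
Round 4: C 98, B 54. C has a majority.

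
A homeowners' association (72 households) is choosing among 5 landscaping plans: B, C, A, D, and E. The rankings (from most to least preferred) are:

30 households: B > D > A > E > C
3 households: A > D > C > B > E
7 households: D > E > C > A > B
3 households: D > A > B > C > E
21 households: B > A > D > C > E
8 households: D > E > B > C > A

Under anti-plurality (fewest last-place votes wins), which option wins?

Last-place votes: B 7, C 30, A 8, D 0, E 27.
D is ranked last by the fewest voters, so D wins.

D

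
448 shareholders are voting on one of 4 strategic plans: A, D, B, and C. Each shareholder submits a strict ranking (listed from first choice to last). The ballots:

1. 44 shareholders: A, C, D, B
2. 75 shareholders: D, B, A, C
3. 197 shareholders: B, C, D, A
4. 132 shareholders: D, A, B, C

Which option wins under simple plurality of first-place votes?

D

First-place votes: A 44, D 207, B 197, C 0.
D has the most first-place votes.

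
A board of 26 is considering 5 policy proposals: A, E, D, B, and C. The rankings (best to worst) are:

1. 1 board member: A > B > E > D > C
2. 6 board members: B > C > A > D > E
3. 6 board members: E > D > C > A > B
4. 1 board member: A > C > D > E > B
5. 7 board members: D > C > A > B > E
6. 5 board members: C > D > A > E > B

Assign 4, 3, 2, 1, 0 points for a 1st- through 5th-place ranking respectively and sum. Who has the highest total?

C

A: 1·4 + 6·2 + 6·1 + 1·4 + 7·2 + 5·2 = 50
E: 1·2 + 6·0 + 6·4 + 1·1 + 7·0 + 5·1 = 32
D: 1·1 + 6·1 + 6·3 + 1·2 + 7·4 + 5·3 = 70
B: 1·3 + 6·4 + 6·0 + 1·0 + 7·1 + 5·0 = 34
C: 1·0 + 6·3 + 6·2 + 1·3 + 7·3 + 5·4 = 74
C has the highest Borda score (74).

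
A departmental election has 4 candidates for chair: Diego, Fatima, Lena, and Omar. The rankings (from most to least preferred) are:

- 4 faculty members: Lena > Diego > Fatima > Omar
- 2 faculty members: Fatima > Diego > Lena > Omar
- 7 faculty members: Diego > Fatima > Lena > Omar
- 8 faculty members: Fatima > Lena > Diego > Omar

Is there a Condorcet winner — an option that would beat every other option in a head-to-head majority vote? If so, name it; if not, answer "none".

none

Checking pairwise contests:
Lena beats Diego 12–9.
Diego beats Fatima 11–10.
Fatima beats Lena 17–4.
Diego beats Omar 21–0.
Every option loses at least one head-to-head, so there is no Condorcet winner.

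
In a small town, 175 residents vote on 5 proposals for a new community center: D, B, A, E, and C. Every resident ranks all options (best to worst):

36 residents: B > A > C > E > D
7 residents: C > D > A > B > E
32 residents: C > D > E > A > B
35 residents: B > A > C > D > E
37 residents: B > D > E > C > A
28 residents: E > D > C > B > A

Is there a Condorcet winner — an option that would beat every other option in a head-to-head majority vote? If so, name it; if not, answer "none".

B

B vs D: 108–67 for B.
B vs A: 136–39 for B.
B vs E: 115–60 for B.
B vs C: 108–67 for B.
B beats every other option head-to-head.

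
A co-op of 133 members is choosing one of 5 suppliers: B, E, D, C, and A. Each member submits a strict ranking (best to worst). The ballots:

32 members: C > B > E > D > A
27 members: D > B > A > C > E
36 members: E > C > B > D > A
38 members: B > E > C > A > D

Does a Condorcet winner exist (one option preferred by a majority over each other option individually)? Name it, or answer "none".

Checking pairwise contests:
C beats B 68–65.
B beats E 97–36.
B beats D 106–27.
E beats C 74–59.
B beats A 133–0.
Every option loses at least one head-to-head, so there is no Condorcet winner.

none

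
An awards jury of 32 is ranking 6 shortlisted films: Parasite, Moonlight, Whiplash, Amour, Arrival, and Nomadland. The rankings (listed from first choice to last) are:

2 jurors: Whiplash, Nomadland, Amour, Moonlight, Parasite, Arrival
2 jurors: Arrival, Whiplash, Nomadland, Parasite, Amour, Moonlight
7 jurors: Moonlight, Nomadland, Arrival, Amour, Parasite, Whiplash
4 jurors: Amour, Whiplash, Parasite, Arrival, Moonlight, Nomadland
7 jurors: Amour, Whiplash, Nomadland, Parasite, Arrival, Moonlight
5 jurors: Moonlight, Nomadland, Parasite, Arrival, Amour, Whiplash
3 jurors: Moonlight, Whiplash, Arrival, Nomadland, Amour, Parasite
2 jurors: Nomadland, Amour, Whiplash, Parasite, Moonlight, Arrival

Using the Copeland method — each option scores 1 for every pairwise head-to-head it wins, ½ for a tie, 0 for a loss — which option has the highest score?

Parasite: beats Arrival; loses to Moonlight, Whiplash, Amour, and Nomadland → score 1.
Moonlight: beats Parasite, Arrival, and Nomadland; loses to Whiplash and Amour → score 3.
Whiplash: beats Parasite, Moonlight, Arrival, and Nomadland; loses to Amour → score 4.
Amour: beats Parasite, Moonlight, and Whiplash; loses to Arrival and Nomadland → score 3.
Arrival: beats Amour; loses to Parasite, Moonlight, Whiplash, and Nomadland → score 1.
Nomadland: beats Parasite, Amour, and Arrival; loses to Moonlight and Whiplash → score 3.
Whiplash has the best pairwise record.

Whiplash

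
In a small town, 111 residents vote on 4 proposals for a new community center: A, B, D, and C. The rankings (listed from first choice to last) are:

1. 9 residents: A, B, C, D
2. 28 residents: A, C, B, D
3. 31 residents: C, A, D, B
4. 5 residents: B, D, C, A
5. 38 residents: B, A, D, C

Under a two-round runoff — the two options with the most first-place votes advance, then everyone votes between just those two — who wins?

Round 1 first-place votes: A 37, B 43, D 0, C 31.
B and A advance.
Runoff: B is preferred to A by 43 voters; A by 68.
A wins the runoff.

A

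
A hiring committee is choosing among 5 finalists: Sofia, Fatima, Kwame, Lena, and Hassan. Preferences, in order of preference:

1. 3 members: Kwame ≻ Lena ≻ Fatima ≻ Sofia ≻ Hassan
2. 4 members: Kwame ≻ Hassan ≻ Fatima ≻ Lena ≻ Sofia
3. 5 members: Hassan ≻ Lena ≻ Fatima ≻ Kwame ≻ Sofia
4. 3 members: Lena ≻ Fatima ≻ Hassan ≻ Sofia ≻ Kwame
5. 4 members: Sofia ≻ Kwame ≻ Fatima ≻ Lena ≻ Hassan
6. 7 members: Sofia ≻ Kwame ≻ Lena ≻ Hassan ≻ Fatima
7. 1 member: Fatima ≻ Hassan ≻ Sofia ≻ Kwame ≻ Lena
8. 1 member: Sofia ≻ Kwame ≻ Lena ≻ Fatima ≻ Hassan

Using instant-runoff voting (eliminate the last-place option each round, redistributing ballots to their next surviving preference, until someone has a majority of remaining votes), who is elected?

Round 1: Sofia 12, Fatima 1, Kwame 7, Lena 3, Hassan 5. Eliminate Fatima.
Round 2: Sofia 12, Kwame 7, Lena 3, Hassan 6. Eliminate Lena.
Round 3: Sofia 12, Kwame 7, Hassan 9. Eliminate Kwame.
Round 4: Sofia 15, Hassan 13. Sofia has a majority.

Sofia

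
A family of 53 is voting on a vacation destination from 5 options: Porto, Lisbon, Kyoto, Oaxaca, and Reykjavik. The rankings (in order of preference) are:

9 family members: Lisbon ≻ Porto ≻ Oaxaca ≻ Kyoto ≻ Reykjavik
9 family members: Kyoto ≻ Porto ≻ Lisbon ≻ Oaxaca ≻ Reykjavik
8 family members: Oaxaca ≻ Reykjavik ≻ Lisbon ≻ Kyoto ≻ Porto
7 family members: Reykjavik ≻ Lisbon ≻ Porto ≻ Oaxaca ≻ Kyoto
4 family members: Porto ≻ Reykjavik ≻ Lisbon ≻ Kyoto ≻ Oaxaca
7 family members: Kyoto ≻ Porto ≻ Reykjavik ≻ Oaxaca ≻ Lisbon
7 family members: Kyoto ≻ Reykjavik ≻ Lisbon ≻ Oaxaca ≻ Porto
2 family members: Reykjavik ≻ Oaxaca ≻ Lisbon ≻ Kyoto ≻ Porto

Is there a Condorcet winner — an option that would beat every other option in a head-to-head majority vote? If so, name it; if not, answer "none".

Checking pairwise contests:
Lisbon beats Porto 33–20.
Reykjavik beats Lisbon 35–18.
Lisbon beats Kyoto 30–23.
Porto beats Oaxaca 36–17.
Porto beats Reykjavik 29–24.
Every option loses at least one head-to-head, so there is no Condorcet winner.

none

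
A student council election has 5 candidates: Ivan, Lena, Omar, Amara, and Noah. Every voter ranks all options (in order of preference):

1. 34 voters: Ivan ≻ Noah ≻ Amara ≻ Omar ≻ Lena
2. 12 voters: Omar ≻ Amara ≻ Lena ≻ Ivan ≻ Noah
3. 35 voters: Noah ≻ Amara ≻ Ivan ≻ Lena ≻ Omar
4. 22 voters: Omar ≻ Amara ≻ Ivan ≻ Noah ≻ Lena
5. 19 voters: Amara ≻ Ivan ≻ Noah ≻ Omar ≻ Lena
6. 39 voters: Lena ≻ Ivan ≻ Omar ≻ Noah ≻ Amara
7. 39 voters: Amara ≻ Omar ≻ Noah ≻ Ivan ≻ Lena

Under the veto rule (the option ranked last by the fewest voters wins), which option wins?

Last-place votes: Ivan 0, Lena 114, Omar 35, Amara 39, Noah 12.
Ivan is ranked last by the fewest voters, so Ivan wins.

Ivan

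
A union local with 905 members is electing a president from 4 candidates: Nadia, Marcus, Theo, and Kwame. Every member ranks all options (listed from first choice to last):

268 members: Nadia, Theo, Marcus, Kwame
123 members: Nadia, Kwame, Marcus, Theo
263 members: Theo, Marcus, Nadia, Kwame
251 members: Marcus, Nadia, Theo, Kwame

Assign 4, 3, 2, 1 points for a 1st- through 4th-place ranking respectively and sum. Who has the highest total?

Nadia: 268·4 + 123·4 + 263·2 + 251·3 = 2843
Marcus: 268·2 + 123·2 + 263·3 + 251·4 = 2575
Theo: 268·3 + 123·1 + 263·4 + 251·2 = 2481
Kwame: 268·1 + 123·3 + 263·1 + 251·1 = 1151
Nadia has the highest Borda score (2843).

Nadia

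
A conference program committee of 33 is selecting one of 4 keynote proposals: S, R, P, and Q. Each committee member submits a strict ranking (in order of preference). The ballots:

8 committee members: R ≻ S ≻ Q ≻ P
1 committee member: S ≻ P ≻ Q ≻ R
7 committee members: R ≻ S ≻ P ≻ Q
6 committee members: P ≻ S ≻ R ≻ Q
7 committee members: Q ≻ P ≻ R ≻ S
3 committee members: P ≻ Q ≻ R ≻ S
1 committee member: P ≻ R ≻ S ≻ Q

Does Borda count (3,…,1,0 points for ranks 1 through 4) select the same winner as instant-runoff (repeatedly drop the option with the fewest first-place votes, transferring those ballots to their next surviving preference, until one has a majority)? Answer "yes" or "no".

no

Borda — scores: S 46, R 63, P 53, Q 36. Winner: R.
Instant-runoff — R1 S 1, R 15, P 10, Q 7 (S out); R2 R 15, P 11, Q 7 (Q out); R3 R 15, P 18 (P winner). Winner: P.
The two methods disagree.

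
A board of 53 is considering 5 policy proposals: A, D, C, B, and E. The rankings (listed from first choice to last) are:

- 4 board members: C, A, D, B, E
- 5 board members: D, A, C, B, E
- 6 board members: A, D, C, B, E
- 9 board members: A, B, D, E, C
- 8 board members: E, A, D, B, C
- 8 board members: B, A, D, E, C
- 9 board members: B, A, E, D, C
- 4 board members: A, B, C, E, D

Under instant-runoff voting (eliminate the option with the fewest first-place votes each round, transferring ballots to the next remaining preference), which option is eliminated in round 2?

Round 1: A 19, D 5, C 4, B 17, E 8. Eliminate C.
Round 2: A 23, D 5, B 17, E 8. Eliminate D.

D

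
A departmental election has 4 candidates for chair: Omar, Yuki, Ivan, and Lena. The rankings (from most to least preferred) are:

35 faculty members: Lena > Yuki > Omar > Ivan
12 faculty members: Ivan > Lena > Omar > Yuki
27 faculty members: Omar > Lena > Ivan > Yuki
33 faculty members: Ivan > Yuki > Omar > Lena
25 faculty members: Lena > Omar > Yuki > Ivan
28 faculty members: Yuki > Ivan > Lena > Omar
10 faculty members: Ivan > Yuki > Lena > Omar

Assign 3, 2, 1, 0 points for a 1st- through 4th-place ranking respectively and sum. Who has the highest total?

Lena

Omar: 35·1 + 12·1 + 27·3 + 33·1 + 25·2 + 28·0 + 10·0 = 211
Yuki: 35·2 + 12·0 + 27·0 + 33·2 + 25·1 + 28·3 + 10·2 = 265
Ivan: 35·0 + 12·3 + 27·1 + 33·3 + 25·0 + 28·2 + 10·3 = 248
Lena: 35·3 + 12·2 + 27·2 + 33·0 + 25·3 + 28·1 + 10·1 = 296
Lena has the highest Borda score (296).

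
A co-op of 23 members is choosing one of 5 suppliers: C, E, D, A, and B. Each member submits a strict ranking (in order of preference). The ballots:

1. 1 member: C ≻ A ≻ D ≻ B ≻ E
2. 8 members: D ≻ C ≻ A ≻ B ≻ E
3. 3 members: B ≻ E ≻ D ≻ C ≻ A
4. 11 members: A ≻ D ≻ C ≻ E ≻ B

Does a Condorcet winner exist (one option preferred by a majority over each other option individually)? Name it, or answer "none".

none

Checking pairwise contests:
D beats C 22–1.
C beats E 20–3.
A beats D 12–11.
C beats A 12–11.
C beats B 20–3.
Every option loses at least one head-to-head, so there is no Condorcet winner.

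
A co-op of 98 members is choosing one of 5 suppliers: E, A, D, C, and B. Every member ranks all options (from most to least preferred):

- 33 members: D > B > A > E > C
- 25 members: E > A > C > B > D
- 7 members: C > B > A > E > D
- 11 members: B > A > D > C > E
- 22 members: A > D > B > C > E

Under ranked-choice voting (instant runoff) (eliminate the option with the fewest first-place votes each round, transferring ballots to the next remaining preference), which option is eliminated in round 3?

E

Round 1: E 25, A 22, D 33, C 7, B 11. Eliminate C.
Round 2: E 25, A 22, D 33, B 18. Eliminate B.
Round 3: E 25, A 40, D 33. Eliminate E.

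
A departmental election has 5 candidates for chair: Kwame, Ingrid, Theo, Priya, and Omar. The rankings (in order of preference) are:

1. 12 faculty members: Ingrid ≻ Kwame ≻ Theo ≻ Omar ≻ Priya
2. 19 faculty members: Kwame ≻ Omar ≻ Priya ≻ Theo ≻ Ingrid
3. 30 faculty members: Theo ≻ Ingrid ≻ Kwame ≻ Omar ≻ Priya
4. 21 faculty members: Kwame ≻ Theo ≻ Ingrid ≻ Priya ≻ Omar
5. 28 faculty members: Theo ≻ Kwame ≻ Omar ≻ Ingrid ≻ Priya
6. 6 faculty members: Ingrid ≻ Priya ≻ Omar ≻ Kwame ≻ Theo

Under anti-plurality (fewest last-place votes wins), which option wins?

Kwame

Last-place votes: Kwame 0, Ingrid 19, Theo 6, Priya 70, Omar 21.
Kwame is ranked last by the fewest voters, so Kwame wins.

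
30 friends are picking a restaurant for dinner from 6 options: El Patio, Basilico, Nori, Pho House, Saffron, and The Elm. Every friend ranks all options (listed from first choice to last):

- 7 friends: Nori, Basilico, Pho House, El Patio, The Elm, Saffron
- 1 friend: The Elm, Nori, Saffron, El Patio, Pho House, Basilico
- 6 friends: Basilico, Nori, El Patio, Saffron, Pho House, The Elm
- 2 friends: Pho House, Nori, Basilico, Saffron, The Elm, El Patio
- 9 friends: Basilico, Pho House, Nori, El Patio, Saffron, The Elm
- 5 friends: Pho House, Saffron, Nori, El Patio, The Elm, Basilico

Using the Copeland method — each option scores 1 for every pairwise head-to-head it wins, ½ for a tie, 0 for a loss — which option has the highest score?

Basilico

El Patio: beats Saffron and The Elm; loses to Basilico, Nori, and Pho House → score 2.
Basilico: beats El Patio, Pho House, Saffron, and The Elm; ties Nori → score 4.5.
Nori: beats El Patio, Saffron, and The Elm; ties Basilico; loses to Pho House → score 3.5.
Pho House: beats El Patio, Nori, Saffron, and The Elm; loses to Basilico → score 4.
Saffron: beats The Elm; loses to El Patio, Basilico, Nori, and Pho House → score 1.
The Elm: loses to El Patio, Basilico, Nori, Pho House, and Saffron → score 0.
Basilico has the best pairwise record.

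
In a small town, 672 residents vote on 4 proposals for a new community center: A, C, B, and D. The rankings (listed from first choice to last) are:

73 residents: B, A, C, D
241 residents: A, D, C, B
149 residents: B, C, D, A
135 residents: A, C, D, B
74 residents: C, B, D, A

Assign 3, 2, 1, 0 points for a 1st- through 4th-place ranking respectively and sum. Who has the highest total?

A: 73·2 + 241·3 + 149·0 + 135·3 + 74·0 = 1274
C: 73·1 + 241·1 + 149·2 + 135·2 + 74·3 = 1104
B: 73·3 + 241·0 + 149·3 + 135·0 + 74·2 = 814
D: 73·0 + 241·2 + 149·1 + 135·1 + 74·1 = 840
A has the highest Borda score (1274).

A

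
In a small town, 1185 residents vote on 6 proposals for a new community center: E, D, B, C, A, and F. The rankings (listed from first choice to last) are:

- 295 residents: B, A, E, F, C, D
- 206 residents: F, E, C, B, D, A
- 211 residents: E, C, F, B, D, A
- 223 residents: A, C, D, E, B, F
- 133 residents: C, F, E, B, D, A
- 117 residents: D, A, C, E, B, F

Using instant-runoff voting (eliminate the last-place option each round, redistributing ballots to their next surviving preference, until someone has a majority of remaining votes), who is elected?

A

Round 1: E 211, D 117, B 295, C 133, A 223, F 206. Eliminate D.
Round 2: E 211, B 295, C 133, A 340, F 206. Eliminate C.
Round 3: E 211, B 295, A 340, F 339. Eliminate E.
Round 4: B 295, A 340, F 550. Eliminate B.
Round 5: A 635, F 550. A has a majority.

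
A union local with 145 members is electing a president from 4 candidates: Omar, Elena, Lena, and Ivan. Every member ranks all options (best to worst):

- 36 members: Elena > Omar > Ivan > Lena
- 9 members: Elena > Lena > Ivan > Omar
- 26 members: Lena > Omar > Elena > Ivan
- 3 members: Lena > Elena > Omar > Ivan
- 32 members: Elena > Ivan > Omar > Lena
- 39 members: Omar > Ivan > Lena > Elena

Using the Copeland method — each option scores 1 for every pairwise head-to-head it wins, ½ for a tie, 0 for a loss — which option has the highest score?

Omar: beats Lena and Ivan; loses to Elena → score 2.
Elena: beats Omar, Lena, and Ivan → score 3.
Lena: loses to Omar, Elena, and Ivan → score 0.
Ivan: beats Lena; loses to Omar and Elena → score 1.
Elena has the best pairwise record.

Elena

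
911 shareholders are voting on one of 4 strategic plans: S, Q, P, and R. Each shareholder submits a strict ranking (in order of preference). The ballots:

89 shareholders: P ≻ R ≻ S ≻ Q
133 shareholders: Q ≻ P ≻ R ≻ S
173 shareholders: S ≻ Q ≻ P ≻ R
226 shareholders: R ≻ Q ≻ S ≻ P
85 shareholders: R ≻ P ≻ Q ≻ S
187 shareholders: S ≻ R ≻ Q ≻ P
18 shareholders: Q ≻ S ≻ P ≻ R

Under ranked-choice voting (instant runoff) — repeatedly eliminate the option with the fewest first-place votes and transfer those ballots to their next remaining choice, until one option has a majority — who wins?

R

Round 1: S 360, Q 151, P 89, R 311. Eliminate P.
Round 2: S 360, Q 151, R 400. Eliminate Q.
Round 3: S 378, R 533. R has a majority.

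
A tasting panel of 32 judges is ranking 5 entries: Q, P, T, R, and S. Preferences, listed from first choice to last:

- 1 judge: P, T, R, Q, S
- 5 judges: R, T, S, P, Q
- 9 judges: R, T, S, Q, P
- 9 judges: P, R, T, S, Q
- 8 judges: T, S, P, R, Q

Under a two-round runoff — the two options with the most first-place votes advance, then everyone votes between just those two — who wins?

P

Round 1 first-place votes: Q 0, P 10, T 8, R 14, S 0.
R and P advance.
Runoff: R is preferred to P by 14 voters; P by 18.
P wins the runoff.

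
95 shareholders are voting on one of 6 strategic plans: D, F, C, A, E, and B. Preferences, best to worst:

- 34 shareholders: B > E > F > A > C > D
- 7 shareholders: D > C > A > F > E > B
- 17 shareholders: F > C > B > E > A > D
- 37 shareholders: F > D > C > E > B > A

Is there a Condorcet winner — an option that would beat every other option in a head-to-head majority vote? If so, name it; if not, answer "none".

F

F vs D: 88–7 for F.
F vs C: 88–7 for F.
F vs A: 88–7 for F.
F vs E: 61–34 for F.
F vs B: 61–34 for F.
F beats every other option head-to-head.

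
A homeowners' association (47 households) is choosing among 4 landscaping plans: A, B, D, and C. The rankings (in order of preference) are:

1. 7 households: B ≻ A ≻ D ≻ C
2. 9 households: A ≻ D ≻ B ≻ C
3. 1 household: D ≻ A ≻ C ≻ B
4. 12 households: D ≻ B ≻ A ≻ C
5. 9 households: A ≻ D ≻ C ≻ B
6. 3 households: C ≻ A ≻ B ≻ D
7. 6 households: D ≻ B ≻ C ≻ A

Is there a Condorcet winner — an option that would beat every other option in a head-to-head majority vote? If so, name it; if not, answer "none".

Checking pairwise contests:
B beats A 25–22.
D beats B 37–10.
A beats D 28–19.
A beats C 38–9.
Every option loses at least one head-to-head, so there is no Condorcet winner.

none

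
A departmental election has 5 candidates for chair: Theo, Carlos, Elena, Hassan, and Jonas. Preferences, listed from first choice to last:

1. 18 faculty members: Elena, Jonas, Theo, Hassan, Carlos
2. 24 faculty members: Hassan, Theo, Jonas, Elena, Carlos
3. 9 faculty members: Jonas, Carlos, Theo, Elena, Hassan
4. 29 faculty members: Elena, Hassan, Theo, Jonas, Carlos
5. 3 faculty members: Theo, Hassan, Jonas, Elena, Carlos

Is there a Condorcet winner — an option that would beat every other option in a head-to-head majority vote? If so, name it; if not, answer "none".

Elena vs Theo: 47–36 for Elena.
Elena vs Carlos: 74–9 for Elena.
Elena vs Hassan: 56–27 for Elena.
Elena vs Jonas: 47–36 for Elena.
Elena beats every other option head-to-head.

Elena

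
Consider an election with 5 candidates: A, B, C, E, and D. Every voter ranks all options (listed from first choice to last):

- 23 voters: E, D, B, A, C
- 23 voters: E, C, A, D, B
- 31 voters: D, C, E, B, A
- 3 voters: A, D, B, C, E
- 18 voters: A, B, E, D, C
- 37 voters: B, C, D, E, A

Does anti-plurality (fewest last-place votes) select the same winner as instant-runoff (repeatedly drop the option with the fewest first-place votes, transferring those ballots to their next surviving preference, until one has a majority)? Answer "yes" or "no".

Anti-plurality — last-place votes: A 68, B 23, C 41, E 3, D 0. Winner: D.
Instant-runoff — R1 A 21, B 37, C 0, E 46, D 31 (C out); R2 A 21, B 37, E 46, D 31 (A out); R3 B 55, E 46, D 34 (D out); R4 B 58, E 77 (E winner). Winner: E.
The two methods disagree.

no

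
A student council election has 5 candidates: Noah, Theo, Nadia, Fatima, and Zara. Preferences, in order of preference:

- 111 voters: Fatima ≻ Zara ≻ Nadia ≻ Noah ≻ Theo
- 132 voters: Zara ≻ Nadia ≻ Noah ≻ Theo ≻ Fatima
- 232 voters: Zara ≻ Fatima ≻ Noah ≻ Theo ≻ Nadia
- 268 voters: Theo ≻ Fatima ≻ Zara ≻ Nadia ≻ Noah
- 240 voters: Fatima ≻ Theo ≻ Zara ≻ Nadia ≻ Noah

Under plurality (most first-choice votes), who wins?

Zara

First-place votes: Noah 0, Theo 268, Nadia 0, Fatima 351, Zara 364.
Zara has the most first-place votes.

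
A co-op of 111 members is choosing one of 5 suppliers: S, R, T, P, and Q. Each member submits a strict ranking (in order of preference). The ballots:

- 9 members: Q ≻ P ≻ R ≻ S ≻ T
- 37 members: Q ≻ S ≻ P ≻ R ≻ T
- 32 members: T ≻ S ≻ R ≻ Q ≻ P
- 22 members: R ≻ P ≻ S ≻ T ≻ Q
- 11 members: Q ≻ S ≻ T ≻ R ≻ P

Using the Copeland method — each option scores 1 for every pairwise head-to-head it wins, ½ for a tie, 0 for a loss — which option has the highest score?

Q

S: beats R, T, and P; loses to Q → score 3.
R: beats T and P; loses to S and Q → score 2.
T: loses to S, R, P, and Q → score 0.
P: beats T; loses to S, R, and Q → score 1.
Q: beats S, R, T, and P → score 4.
Q has the best pairwise record.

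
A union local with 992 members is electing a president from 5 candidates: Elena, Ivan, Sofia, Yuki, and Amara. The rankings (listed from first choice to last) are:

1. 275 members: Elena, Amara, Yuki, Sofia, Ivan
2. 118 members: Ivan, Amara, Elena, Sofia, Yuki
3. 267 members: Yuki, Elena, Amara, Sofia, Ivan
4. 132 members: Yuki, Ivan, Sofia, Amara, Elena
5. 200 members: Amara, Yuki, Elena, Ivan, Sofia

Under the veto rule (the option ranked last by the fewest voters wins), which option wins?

Last-place votes: Elena 132, Ivan 542, Sofia 200, Yuki 118, Amara 0.
Amara is ranked last by the fewest voters, so Amara wins.

Amara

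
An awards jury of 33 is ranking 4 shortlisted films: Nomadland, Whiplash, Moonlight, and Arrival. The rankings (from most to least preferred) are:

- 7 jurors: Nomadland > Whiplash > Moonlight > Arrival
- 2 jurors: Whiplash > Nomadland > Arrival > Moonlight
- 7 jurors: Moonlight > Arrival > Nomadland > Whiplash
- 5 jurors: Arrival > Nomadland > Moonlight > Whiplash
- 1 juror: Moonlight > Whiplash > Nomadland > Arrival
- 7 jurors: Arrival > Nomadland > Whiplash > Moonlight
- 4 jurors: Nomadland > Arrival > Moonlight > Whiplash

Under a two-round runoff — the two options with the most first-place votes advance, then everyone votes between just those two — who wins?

Arrival

Round 1 first-place votes: Nomadland 11, Whiplash 2, Moonlight 8, Arrival 12.
Arrival and Nomadland advance.
Runoff: Arrival is preferred to Nomadland by 19 voters; Nomadland by 14.
Arrival wins the runoff.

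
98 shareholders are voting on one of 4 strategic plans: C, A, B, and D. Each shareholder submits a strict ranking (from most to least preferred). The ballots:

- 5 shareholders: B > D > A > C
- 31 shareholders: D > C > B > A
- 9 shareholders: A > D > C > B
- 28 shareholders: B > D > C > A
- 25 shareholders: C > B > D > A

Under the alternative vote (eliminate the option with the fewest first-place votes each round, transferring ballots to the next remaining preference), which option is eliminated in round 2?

Round 1: C 25, A 9, B 33, D 31. Eliminate A.
Round 2: C 25, B 33, D 40. Eliminate C.

C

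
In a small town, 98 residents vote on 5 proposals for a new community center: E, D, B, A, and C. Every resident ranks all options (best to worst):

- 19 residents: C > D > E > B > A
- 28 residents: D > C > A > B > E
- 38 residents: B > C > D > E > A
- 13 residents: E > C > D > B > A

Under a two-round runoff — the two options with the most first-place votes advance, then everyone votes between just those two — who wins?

D

Round 1 first-place votes: E 13, D 28, B 38, A 0, C 19.
B and D advance.
Runoff: B is preferred to D by 38 voters; D by 60.
D wins the runoff.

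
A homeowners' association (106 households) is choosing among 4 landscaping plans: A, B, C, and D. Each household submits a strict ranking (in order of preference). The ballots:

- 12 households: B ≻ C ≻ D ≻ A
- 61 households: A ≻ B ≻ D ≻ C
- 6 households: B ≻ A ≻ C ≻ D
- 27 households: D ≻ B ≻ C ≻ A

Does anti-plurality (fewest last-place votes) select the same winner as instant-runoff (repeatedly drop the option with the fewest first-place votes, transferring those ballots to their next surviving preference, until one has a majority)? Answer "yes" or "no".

Anti-plurality — last-place votes: A 39, B 0, C 61, D 6. Winner: B.
Instant-runoff — R1 A 61, B 18, C 0, D 27 (A winner). Winner: A.
The two methods disagree.

no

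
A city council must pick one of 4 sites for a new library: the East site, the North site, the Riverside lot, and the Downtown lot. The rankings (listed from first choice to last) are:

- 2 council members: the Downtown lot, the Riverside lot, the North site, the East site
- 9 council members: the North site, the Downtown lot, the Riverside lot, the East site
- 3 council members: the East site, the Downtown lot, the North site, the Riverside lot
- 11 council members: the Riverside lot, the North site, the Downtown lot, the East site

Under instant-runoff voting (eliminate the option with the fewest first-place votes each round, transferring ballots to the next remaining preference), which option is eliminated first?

Round 1: the East site 3, the North site 9, the Riverside lot 11, the Downtown lot 2. Eliminate the Downtown lot.

the Downtown lot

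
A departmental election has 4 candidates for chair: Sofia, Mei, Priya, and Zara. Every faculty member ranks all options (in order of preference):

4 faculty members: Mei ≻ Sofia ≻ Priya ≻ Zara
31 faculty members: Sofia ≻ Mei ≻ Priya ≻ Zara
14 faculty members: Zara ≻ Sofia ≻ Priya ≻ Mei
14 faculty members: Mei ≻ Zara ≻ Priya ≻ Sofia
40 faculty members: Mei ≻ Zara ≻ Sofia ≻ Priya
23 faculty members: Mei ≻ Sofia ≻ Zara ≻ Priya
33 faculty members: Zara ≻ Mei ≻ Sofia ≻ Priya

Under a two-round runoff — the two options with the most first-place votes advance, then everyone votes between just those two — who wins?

Round 1 first-place votes: Sofia 31, Mei 81, Priya 0, Zara 47.
Mei and Zara advance.
Runoff: Mei is preferred to Zara by 112 voters; Zara by 47.
Mei wins the runoff.

Mei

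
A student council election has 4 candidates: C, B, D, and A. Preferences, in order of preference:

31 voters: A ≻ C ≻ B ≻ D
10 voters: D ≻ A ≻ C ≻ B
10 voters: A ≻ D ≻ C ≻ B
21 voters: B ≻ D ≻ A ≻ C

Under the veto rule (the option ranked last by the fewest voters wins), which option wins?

A

Last-place votes: C 21, B 20, D 31, A 0.
A is ranked last by the fewest voters, so A wins.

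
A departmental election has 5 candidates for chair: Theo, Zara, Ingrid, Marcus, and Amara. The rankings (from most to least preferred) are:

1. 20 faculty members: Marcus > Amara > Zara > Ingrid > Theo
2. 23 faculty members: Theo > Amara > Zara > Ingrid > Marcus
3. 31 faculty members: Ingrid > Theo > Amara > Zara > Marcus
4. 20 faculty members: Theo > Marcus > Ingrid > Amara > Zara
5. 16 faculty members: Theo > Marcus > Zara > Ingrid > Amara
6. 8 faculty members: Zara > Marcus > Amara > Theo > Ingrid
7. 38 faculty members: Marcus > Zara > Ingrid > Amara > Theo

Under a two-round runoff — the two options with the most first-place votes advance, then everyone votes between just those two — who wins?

Theo

Round 1 first-place votes: Theo 59, Zara 8, Ingrid 31, Marcus 58, Amara 0.
Theo and Marcus advance.
Runoff: Theo is preferred to Marcus by 90 voters; Marcus by 66.
Theo wins the runoff.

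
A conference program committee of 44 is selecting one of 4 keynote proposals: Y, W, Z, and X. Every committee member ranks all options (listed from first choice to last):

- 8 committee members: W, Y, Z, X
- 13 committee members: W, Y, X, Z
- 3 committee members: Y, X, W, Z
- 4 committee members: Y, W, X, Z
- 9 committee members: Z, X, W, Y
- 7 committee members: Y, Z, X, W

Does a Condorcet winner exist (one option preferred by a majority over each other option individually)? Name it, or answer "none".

W

W vs Y: 30–14 for W.
W vs Z: 28–16 for W.
W vs X: 25–19 for W.
W beats every other option head-to-head.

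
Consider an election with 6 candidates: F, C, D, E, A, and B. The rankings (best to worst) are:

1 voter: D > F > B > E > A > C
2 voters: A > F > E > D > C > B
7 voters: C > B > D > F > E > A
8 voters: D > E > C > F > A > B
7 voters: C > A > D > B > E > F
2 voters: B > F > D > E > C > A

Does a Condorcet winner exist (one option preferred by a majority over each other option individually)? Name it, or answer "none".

C vs F: 22–5 for C.
C vs D: 14–13 for C.
C vs E: 14–13 for C.
C vs A: 24–3 for C.
C vs B: 24–3 for C.
C beats every other option head-to-head.

C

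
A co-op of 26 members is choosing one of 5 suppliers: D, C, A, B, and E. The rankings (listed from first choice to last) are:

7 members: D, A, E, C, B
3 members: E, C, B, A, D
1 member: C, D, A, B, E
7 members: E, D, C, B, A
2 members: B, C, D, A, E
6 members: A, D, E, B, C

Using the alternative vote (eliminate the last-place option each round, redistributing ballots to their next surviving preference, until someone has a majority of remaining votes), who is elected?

D

Round 1: D 7, C 1, A 6, B 2, E 10. Eliminate C.
Round 2: D 8, A 6, B 2, E 10. Eliminate B.
Round 3: D 10, A 6, E 10. Eliminate A.
Round 4: D 16, E 10. D has a majority.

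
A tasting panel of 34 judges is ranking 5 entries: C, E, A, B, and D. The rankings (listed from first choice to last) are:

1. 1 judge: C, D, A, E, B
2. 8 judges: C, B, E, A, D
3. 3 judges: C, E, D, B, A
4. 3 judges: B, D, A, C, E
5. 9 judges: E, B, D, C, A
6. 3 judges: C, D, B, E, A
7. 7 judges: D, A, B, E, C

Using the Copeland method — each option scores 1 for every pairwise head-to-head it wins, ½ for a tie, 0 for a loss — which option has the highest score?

C: beats E and A; loses to B and D → score 2.
E: beats A and D; loses to C and B → score 2.
A: loses to C, E, B, and D → score 0.
B: beats C, E, A, and D → score 4.
D: beats C and A; loses to E and B → score 2.
B has the best pairwise record.

B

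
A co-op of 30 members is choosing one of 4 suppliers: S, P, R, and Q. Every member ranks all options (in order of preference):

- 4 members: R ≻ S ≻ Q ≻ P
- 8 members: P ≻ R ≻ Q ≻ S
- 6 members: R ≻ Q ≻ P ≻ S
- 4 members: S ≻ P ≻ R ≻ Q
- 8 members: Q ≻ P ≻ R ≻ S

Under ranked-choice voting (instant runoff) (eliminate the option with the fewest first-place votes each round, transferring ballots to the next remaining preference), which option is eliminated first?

S

Round 1: S 4, P 8, R 10, Q 8. Eliminate S.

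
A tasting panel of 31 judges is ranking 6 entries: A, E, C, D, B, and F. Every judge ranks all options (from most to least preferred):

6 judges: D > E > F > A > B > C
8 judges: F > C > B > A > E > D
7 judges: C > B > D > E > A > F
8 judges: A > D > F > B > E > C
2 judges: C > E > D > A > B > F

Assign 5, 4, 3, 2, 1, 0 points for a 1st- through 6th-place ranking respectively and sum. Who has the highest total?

D

A: 6·2 + 8·2 + 7·1 + 8·5 + 2·2 = 79
E: 6·4 + 8·1 + 7·2 + 8·1 + 2·4 = 62
C: 6·0 + 8·4 + 7·5 + 8·0 + 2·5 = 77
D: 6·5 + 8·0 + 7·3 + 8·4 + 2·3 = 89
B: 6·1 + 8·3 + 7·4 + 8·2 + 2·1 = 76
F: 6·3 + 8·5 + 7·0 + 8·3 + 2·0 = 82
D has the highest Borda score (89).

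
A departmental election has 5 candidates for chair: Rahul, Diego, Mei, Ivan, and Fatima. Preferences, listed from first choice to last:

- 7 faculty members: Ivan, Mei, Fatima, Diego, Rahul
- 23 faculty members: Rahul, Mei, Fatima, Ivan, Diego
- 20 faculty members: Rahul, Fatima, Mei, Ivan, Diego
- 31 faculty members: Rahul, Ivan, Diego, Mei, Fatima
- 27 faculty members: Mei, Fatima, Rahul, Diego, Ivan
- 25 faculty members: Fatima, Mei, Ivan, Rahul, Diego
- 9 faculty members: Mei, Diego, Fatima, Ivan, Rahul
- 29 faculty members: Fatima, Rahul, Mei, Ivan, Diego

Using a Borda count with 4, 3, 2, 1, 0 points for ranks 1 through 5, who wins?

Rahul: 7·0 + 23·4 + 20·4 + 31·4 + 27·2 + 25·1 + 9·0 + 29·3 = 462
Diego: 7·1 + 23·0 + 20·0 + 31·2 + 27·1 + 25·0 + 9·3 + 29·0 = 123
Mei: 7·3 + 23·3 + 20·2 + 31·1 + 27·4 + 25·3 + 9·4 + 29·2 = 438
Ivan: 7·4 + 23·1 + 20·1 + 31·3 + 27·0 + 25·2 + 9·1 + 29·1 = 252
Fatima: 7·2 + 23·2 + 20·3 + 31·0 + 27·3 + 25·4 + 9·2 + 29·4 = 435
Rahul has the highest Borda score (462).

Rahul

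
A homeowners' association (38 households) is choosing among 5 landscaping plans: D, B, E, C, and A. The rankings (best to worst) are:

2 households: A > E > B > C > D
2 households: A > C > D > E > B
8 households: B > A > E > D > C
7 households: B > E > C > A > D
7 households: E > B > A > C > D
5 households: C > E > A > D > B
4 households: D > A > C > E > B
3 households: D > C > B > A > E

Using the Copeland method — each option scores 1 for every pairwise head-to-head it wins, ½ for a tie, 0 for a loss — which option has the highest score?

D: loses to B, E, C, and A → score 0.
B: beats D, C, and A; loses to E → score 3.
E: beats D, B, and C; ties A → score 3.5.
C: beats D; loses to B, E, and A → score 1.
A: beats D and C; ties E; loses to B → score 2.5.
E has the best pairwise record.

E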